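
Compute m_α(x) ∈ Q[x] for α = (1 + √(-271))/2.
m_α(x) = x^2 - x + 68

From 2α - 1 = √(-271), squaring gives (2α - 1)^2 = -271, i.e. 4α^2 - 4α + 1 = -271, so α^2 - α + (1 + 271)/4 = 0. Since -271 ≡ 1 (mod 4), (1 + 271)/4 = 68 ∈ Z. The polynomial x^2 - x + 68 has discriminant 1 - 4·(68) = -271, which is not a perfect square in Q (d = -271 is squarefree and ≠ 1), so x^2 - x + 68 is irreducible over Q. It is the minimal polynomial of α.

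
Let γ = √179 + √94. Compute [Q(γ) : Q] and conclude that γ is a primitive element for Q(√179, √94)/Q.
[Q(γ) : Q] = 4 (equivalently, Q(γ) = Q(√179, √94))

Obviously Q(γ) ⊆ Q(√179, √94), and [Q(√179, √94):Q] = 4 (since 179, 94 are distinct squarefree integers > 1 with 16826 not a perfect square). To show equality we compute the minimal polynomial of γ. From γ = √179 + √94: γ^2 = 179 + 2√(16826) + 94 = 273 + 2√(16826), so γ^2 - 273 = 2√(16826); squaring, (γ^2 - 273)^2 = 4·16826, i.e. γ^4 - 546γ^2 + 74529 - 67304 = 0, i.e. γ^4 - 546γ^2 + 7225 = 0. So γ is a root of x^4 - 546x^2 + 7225. This polynomial is irreducible over Q: it has no rational root (each ±√179 ± √94 is irrational), and any factorization into two quadratics over Q would force √(16826) ∈ Q (pairing opposite roots) or √179, √94 ∈ Q (other pairings), all impossible. Hence [Q(γ):Q] = 4 = [Q(√179, √94):Q], so Q(γ) = Q(√179, √94).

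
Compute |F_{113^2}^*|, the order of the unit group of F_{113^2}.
|F_{113^2}^*| = 12768

F_{113^2} has 113^2 = 12769 elements; its multiplicative group consists of all nonzero elements, so |F_{113^2}^*| = 12769 - 1 = 12768. (It is cyclic since any finite subgroup of the multiplicative group of a field is cyclic.)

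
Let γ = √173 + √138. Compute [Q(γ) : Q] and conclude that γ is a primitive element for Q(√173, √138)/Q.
[Q(γ) : Q] = 4 (equivalently, Q(γ) = Q(√173, √138))

Obviously Q(γ) ⊆ Q(√173, √138), and [Q(√173, √138):Q] = 4 (since 173, 138 are distinct squarefree integers > 1 with 23874 not a perfect square). To show equality we compute the minimal polynomial of γ. From γ = √173 + √138: γ^2 = 173 + 2√(23874) + 138 = 311 + 2√(23874), so γ^2 - 311 = 2√(23874); squaring, (γ^2 - 311)^2 = 4·23874, i.e. γ^4 - 622γ^2 + 96721 - 95496 = 0, i.e. γ^4 - 622γ^2 + 1225 = 0. So γ is a root of x^4 - 622x^2 + 1225. This polynomial is irreducible over Q: it has no rational root (each ±√173 ± √138 is irrational), and any factorization into two quadratics over Q would force √(23874) ∈ Q (pairing opposite roots) or √173, √138 ∈ Q (other pairings), all impossible. Hence [Q(γ):Q] = 4 = [Q(√173, √138):Q], so Q(γ) = Q(√173, √138).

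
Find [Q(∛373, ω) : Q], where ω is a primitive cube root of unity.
[Q(∛373, ω) : Q] = 6

[Q(∛373):Q] = 3 (min poly x^3 - 373, irreducible since 373 is not a perfect cube). [Q(ω):Q] = 2 (min poly x^2 + x + 1). Since Q(∛373) ⊂ R and ω ∉ R, we have ω ∉ Q(∛373), so x^2 + x + 1 remains irreducible over Q(∛373) and [Q(∛373, ω) : Q(∛373)] = 2. By the tower law, [Q(∛373, ω) : Q] = 3 · 2 = 6. (In fact Q(∛373, ω) is the splitting field of x^3 - 373 over Q.)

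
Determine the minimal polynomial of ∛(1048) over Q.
m_α(x) = x^3 - 1048

α satisfies α^3 = 1048, so x^3 - 1048 annihilates α. By the rational root test, a rational root p/q (in lowest terms) of x^3 - 1048 would satisfy p^3 = 1048 q^3, forcing q = 1 and p^3 = 1048; but 1048 is not a perfect cube, contradiction. A monic cubic over Q with no rational root is irreducible (any nontrivial factorization would include a linear factor). Hence x^3 - 1048 is the minimal polynomial of α, and in particular [Q(α):Q] = 3.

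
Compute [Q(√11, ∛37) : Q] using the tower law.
[Q(√11, ∛37) : Q] = 6

Let L = Q(√11, ∛37). Since Q(√11) ⊂ L and [Q(√11):Q] = 2, the tower law gives 2 | [L:Q]. Likewise Q(∛37) ⊂ L with [Q(∛37):Q] = 3 (because 37 is not a perfect cube), so 3 | [L:Q]. As gcd(2,3) = 1, [L:Q] is divisible by 6. Conversely L is generated over Q by √11 and ∛37, so [L:Q] ≤ 2·3 = 6. Therefore [Q(√11, ∛37) : Q] = 6.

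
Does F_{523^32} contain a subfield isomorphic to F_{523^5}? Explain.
No: F_{523^5} is not a subfield of F_{523^32}

F_{p^m} embeds in F_{p^n} iff m | n. Here 5 ∤ 32 (since 32 = 6·5 + 2 with remainder 2 ≠ 0), so F_{523^5} is not a subfield of F_{523^32}. Equivalently: if it were, the tower law would give 5 = [F_{523^5}:F_523] dividing [F_{523^32}:F_523] = 32, contradiction.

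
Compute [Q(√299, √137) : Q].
[Q(√299, √137) : Q] = 4

[Q(√299):Q] = 2 (min poly x^2 - 299, irreducible since 299 is squarefree > 1). For the top step, suppose √137 ∈ Q(√299), say √137 = c + d√299 with c, d ∈ Q. Squaring: 137 = c^2 + 299d^2 + 2cd√299. Since √299 ∉ Q this forces 2cd = 0. If d = 0 then √137 = c ∈ Q, contradicting 137 squarefree > 1. If c = 0 then 137 = 299d^2, so 299·137 = (299d)^2 is a perfect square in Q — but 299·137 = 40963 is not a perfect square (since 299 and 137 are distinct squarefree integers). Contradiction. Hence √137 ∉ Q(√299), so x^2 - 137 stays irreducible over Q(√299) and [Q(√299, √137) : Q(√299)] = 2. By the tower law, [Q(√299, √137) : Q] = 2 · 2 = 4.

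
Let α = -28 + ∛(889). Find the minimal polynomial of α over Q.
m_α(x) = x^3 + 84x^2 + 2352x + 21063

Set β = α + 28 = ∛(889), so β^3 = 889. Then (α + 28)^3 - 889 = 0, i.e. α is a root of g(x) = (x + 28)^3 - 889 = x^3 + 84x^2 + 2352x + 21063. Since g(x) = h(x + 28) where h(x) = x^3 - 889, and h is irreducible over Q (because 889 is not a perfect cube, so h has no rational root, and a monic cubic with no rational root is irreducible), g is also irreducible (irreducibility is preserved under the substitution x → x + 28). Hence m_α(x) = x^3 + 84x^2 + 2352x + 21063.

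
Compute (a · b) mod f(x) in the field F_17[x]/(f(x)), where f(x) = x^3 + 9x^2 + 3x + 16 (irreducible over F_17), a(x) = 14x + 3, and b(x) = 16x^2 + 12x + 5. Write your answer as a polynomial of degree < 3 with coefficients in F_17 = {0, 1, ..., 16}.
a · b ≡ 2x^2 + 12x + 1 (mod f(x))

Multiply in F_17[x]: a(x)·b(x) = (14x + 3)·(16x^2 + 12x + 5) = 3x^3 + 12x^2 + 4x + 15. This has degree ≥ 3, so divide by f(x) over F_17: 3x^3 + 12x^2 + 4x + 15 = (3)·(x^3 + 9x^2 + 3x + 16) + (2x^2 + 12x + 1). Hence a·b ≡ 2x^2 + 12x + 1 (mod f). (F_17[x]/(f) is a field with 17^3 = 4913 elements since f is irreducible of degree 3.)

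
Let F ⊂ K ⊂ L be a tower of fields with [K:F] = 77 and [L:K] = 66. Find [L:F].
[L:F] = 5082

The tower law says that for any tower of field extensions F ⊂ K ⊂ L with finite degrees, [L:F] = [L:K] · [K:F]. Here this gives [L:F] = 66 · 77 = 5082.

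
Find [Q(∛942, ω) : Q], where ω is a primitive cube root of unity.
[Q(∛942, ω) : Q] = 6

[Q(∛942):Q] = 3 (min poly x^3 - 942, irreducible since 942 is not a perfect cube). [Q(ω):Q] = 2 (min poly x^2 + x + 1). Since Q(∛942) ⊂ R and ω ∉ R, we have ω ∉ Q(∛942), so x^2 + x + 1 remains irreducible over Q(∛942) and [Q(∛942, ω) : Q(∛942)] = 2. By the tower law, [Q(∛942, ω) : Q] = 3 · 2 = 6. (In fact Q(∛942, ω) is the splitting field of x^3 - 942 over Q.)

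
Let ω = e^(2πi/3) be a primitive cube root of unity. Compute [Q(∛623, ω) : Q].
[Q(∛623, ω) : Q] = 6

[Q(∛623):Q] = 3 (min poly x^3 - 623, irreducible since 623 is not a perfect cube). [Q(ω):Q] = 2 (min poly x^2 + x + 1). Since Q(∛623) ⊂ R and ω ∉ R, we have ω ∉ Q(∛623), so x^2 + x + 1 remains irreducible over Q(∛623) and [Q(∛623, ω) : Q(∛623)] = 2. By the tower law, [Q(∛623, ω) : Q] = 3 · 2 = 6. (In fact Q(∛623, ω) is the splitting field of x^3 - 623 over Q.)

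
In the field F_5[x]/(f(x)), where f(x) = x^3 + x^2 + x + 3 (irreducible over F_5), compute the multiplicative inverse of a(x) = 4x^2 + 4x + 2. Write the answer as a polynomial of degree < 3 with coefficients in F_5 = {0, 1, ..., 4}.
a(x)^(-1) ≡ x^2 + 3 (mod f(x))

Since f is irreducible over F_5, F_5[x]/(f) is a field and a(x) ≠ 0 has an inverse. Apply the extended Euclidean algorithm to f(x) and a(x) in F_5[x]: f(x) = (4x)·a(x) + (3x + 3);  a(x) = (3x)·(3x + 3) + (2). The last nonzero remainder is the constant 2 = gcd(f, a) in F_5. Back-substituting through the division chain expresses 2 = s(x)·a(x) + t(x)·f(x) with s(x) ≡ 2x^2 + 1 (mod f), so (2x^2 + 1)·a(x) ≡ 2 (mod f). Multiplying by 2^(-1) ≡ 3 in F_5 gives a(x)^(-1) ≡ 3·(2x^2 + 1) ≡ x^2 + 3 (mod f). Check: (4x^2 + 4x + 2)·(x^2 + 3) = 4x^4 + 4x^3 + 4x^2 + 2x + 1 ≡ 1 (mod x^3 + x^2 + x + 3).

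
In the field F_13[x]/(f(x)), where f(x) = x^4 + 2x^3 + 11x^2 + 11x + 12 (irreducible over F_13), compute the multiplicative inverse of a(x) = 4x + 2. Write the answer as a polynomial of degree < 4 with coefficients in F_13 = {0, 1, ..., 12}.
a(x)^(-1) ≡ 11x^3 + 10x^2 + 12x + 11 (mod f(x))

Since f is irreducible over F_13, F_13[x]/(f) is a field and a(x) ≠ 0 has an inverse. Apply the extended Euclidean algorithm to f(x) and a(x) in F_13[x]: f(x) = (10x^3 + 2x^2 + 5x + 10)·a(x) + (5). The last nonzero remainder is the constant 5 = gcd(f, a) in F_13. Back-substituting through the division chain expresses 5 = s(x)·a(x) + t(x)·f(x) with s(x) ≡ 3x^3 + 11x^2 + 8x + 3 (mod f), so (3x^3 + 11x^2 + 8x + 3)·a(x) ≡ 5 (mod f). Multiplying by 5^(-1) ≡ 8 in F_13 gives a(x)^(-1) ≡ 8·(3x^3 + 11x^2 + 8x + 3) ≡ 11x^3 + 10x^2 + 12x + 11 (mod f). Check: (4x + 2)·(11x^3 + 10x^2 + 12x + 11) = 5x^4 + 10x^3 + 3x^2 + 3x + 9 ≡ 1 (mod x^4 + 2x^3 + 11x^2 + 11x + 12).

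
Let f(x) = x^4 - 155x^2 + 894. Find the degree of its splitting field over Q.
[K : Q] = 4

Solving the quadratic in x^2: x^2 = (155 ± √(155^2 - 4·894))/2 = (155 ± √20449)/2 = (155 ± 143)/2, giving x^2 = 6 or x^2 = 149. So f(x) = (x^2 - 6)(x^2 - 149) and the roots of f are ±√6, ±√149. Hence the splitting field is K = Q(√6, √149). Since 6 and 149 are distinct squarefree integers > 1, their product 894 is not a perfect square, so √149 ∉ Q(√6). By the tower law [K:Q] = [Q(√6,√149):Q(√6)] · [Q(√6):Q] = 2 · 2 = 4.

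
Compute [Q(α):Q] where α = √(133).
[Q(α):Q] = 2

[Q(α):Q] equals the degree of the minimal polynomial of α. Here α^2 = 133 and x^2 - 133 is irreducible (d = 133 is squarefree, ≠ 1, hence not a square), so deg(m_α) = 2. Thus [Q(α):Q] = 2.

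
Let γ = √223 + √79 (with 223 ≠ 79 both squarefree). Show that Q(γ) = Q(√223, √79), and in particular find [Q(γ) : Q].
[Q(γ) : Q] = 4 (equivalently, Q(γ) = Q(√223, √79))

Obviously Q(γ) ⊆ Q(√223, √79), and [Q(√223, √79):Q] = 4 (since 223, 79 are distinct squarefree integers > 1 with 17617 not a perfect square). To show equality we compute the minimal polynomial of γ. From γ = √223 + √79: γ^2 = 223 + 2√(17617) + 79 = 302 + 2√(17617), so γ^2 - 302 = 2√(17617); squaring, (γ^2 - 302)^2 = 4·17617, i.e. γ^4 - 604γ^2 + 91204 - 70468 = 0, i.e. γ^4 - 604γ^2 + 20736 = 0. So γ is a root of x^4 - 604x^2 + 20736. This polynomial is irreducible over Q: it has no rational root (each ±√223 ± √79 is irrational), and any factorization into two quadratics over Q would force √(17617) ∈ Q (pairing opposite roots) or √223, √79 ∈ Q (other pairings), all impossible. Hence [Q(γ):Q] = 4 = [Q(√223, √79):Q], so Q(γ) = Q(√223, √79).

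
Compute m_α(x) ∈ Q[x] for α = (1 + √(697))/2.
m_α(x) = x^2 - x - 174

From 2α - 1 = √(697), squaring gives (2α - 1)^2 = 697, i.e. 4α^2 - 4α + 1 = 697, so α^2 - α + (1 - 697)/4 = 0. Since 697 ≡ 1 (mod 4), (1 - 697)/4 = -174 ∈ Z. The polynomial x^2 - x - 174 has discriminant 1 - 4·(-174) = 697, which is not a perfect square in Q (d = 697 is squarefree and ≠ 1), so x^2 - x - 174 is irreducible over Q. It is the minimal polynomial of α.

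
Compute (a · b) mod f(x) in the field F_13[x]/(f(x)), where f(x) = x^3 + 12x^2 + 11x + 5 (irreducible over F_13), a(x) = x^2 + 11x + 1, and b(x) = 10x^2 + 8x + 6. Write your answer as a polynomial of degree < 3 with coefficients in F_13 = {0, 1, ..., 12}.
a · b ≡ 5x^2 + 7x + 3 (mod f(x))

Multiply in F_13[x]: a(x)·b(x) = (x^2 + 11x + 1)·(10x^2 + 8x + 6) = 10x^4 + x^3 + 9x + 6. This has degree ≥ 3, so divide by f(x) over F_13: 10x^4 + x^3 + 9x + 6 = (10x + 11)·(x^3 + 12x^2 + 11x + 5) + (5x^2 + 7x + 3). Hence a·b ≡ 5x^2 + 7x + 3 (mod f). (F_13[x]/(f) is a field with 13^3 = 2197 elements since f is irreducible of degree 3.)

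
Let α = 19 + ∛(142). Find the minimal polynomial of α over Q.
m_α(x) = x^3 - 57x^2 + 1083x - 7001

Set β = α - 19 = ∛(142), so β^3 = 142. Then (α - 19)^3 - 142 = 0, i.e. α is a root of g(x) = (x - 19)^3 - 142 = x^3 - 57x^2 + 1083x - 7001. Since g(x) = h(x - 19) where h(x) = x^3 - 142, and h is irreducible over Q (because 142 is not a perfect cube, so h has no rational root, and a monic cubic with no rational root is irreducible), g is also irreducible (irreducibility is preserved under the substitution x → x - 19). Hence m_α(x) = x^3 - 57x^2 + 1083x - 7001.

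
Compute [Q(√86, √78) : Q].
[Q(√86, √78) : Q] = 4

[Q(√86):Q] = 2 (min poly x^2 - 86, irreducible since 86 is squarefree > 1). For the top step, suppose √78 ∈ Q(√86), say √78 = c + d√86 with c, d ∈ Q. Squaring: 78 = c^2 + 86d^2 + 2cd√86. Since √86 ∉ Q this forces 2cd = 0. If d = 0 then √78 = c ∈ Q, contradicting 78 squarefree > 1. If c = 0 then 78 = 86d^2, so 86·78 = (86d)^2 is a perfect square in Q — but 86·78 = 6708 is not a perfect square (since 86 and 78 are distinct squarefree integers). Contradiction. Hence √78 ∉ Q(√86), so x^2 - 78 stays irreducible over Q(√86) and [Q(√86, √78) : Q(√86)] = 2. By the tower law, [Q(√86, √78) : Q] = 2 · 2 = 4.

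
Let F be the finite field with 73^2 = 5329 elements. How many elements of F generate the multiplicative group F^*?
There are φ(5328) = 1728 primitive elements

F_q^* is cyclic of order q - 1 = 5328. A cyclic group of order m has exactly φ(m) generators. Here m = 5328 = 2^4 · 3^2 · 37, so the number of primitive elements is φ(5328) = 1728.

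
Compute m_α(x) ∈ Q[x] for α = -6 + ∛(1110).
m_α(x) = x^3 + 18x^2 + 108x - 894

Set β = α + 6 = ∛(1110), so β^3 = 1110. Then (α + 6)^3 - 1110 = 0, i.e. α is a root of g(x) = (x + 6)^3 - 1110 = x^3 + 18x^2 + 108x - 894. Since g(x) = h(x + 6) where h(x) = x^3 - 1110, and h is irreducible over Q (because 1110 is not a perfect cube, so h has no rational root, and a monic cubic with no rational root is irreducible), g is also irreducible (irreducibility is preserved under the substitution x → x + 6). Hence m_α(x) = x^3 + 18x^2 + 108x - 894.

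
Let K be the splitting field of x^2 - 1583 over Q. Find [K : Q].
[K : Q] = 2

f(x) = x^2 - 1583 factors as (x - √1583)(x + √1583). The splitting field is K = Q(√1583). Since 1583 is squarefree and > 1, it is not a perfect square, so x^2 - 1583 is irreducible over Q and [Q(√1583) : Q] = 2. Hence [K : Q] = 2.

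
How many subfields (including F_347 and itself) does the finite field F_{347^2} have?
F_{347^2} has 2 subfields

The subfields of F_{p^n} are exactly the fields F_{p^d} for d | n (each is the fixed field of the unique index-d subgroup of Gal(F_{p^n}/F_p) ≅ Z/nZ). The divisors of n = 2 are {1, 2}, giving 2 subfields: F_{347^1}, F_{347^2}.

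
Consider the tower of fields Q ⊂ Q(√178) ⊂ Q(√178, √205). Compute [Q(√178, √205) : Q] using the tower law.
[Q(√178, √205) : Q] = 4

[Q(√178):Q] = 2 (min poly x^2 - 178, irreducible since 178 is squarefree > 1). For the top step, suppose √205 ∈ Q(√178), say √205 = c + d√178 with c, d ∈ Q. Squaring: 205 = c^2 + 178d^2 + 2cd√178. Since √178 ∉ Q this forces 2cd = 0. If d = 0 then √205 = c ∈ Q, contradicting 205 squarefree > 1. If c = 0 then 205 = 178d^2, so 178·205 = (178d)^2 is a perfect square in Q — but 178·205 = 36490 is not a perfect square (since 178 and 205 are distinct squarefree integers). Contradiction. Hence √205 ∉ Q(√178), so x^2 - 205 stays irreducible over Q(√178) and [Q(√178, √205) : Q(√178)] = 2. By the tower law, [Q(√178, √205) : Q] = 2 · 2 = 4.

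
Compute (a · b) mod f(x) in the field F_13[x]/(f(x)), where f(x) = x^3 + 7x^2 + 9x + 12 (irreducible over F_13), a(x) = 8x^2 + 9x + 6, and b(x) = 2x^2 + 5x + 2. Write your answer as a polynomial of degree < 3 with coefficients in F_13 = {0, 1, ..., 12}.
a · b ≡ 8x^2 + 4x + 10 (mod f(x))

Multiply in F_13[x]: a(x)·b(x) = (8x^2 + 9x + 6)·(2x^2 + 5x + 2) = 3x^4 + 6x^3 + 8x^2 + 9x + 12. This has degree ≥ 3, so divide by f(x) over F_13: 3x^4 + 6x^3 + 8x^2 + 9x + 12 = (3x + 11)·(x^3 + 7x^2 + 9x + 12) + (8x^2 + 4x + 10). Hence a·b ≡ 8x^2 + 4x + 10 (mod f). (F_13[x]/(f) is a field with 13^3 = 2197 elements since f is irreducible of degree 3.)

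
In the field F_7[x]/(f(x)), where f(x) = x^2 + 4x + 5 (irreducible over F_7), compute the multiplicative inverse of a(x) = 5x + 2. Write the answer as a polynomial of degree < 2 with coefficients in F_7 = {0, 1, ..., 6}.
a(x)^(-1) ≡ 6x + 2 (mod f(x))

Since f is irreducible over F_7, F_7[x]/(f) is a field and a(x) ≠ 0 has an inverse. Apply the extended Euclidean algorithm to f(x) and a(x) in F_7[x]: f(x) = (3x + 1)·a(x) + (3). The last nonzero remainder is the constant 3 = gcd(f, a) in F_7. Back-substituting through the division chain expresses 3 = s(x)·a(x) + t(x)·f(x) with s(x) ≡ 4x + 6 (mod f), so (4x + 6)·a(x) ≡ 3 (mod f). Multiplying by 3^(-1) ≡ 5 in F_7 gives a(x)^(-1) ≡ 5·(4x + 6) ≡ 6x + 2 (mod f). Check: (5x + 2)·(6x + 2) = 2x^2 + x + 4 ≡ 1 (mod x^2 + 4x + 5).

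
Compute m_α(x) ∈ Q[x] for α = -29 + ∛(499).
m_α(x) = x^3 + 87x^2 + 2523x + 23890

Set β = α + 29 = ∛(499), so β^3 = 499. Then (α + 29)^3 - 499 = 0, i.e. α is a root of g(x) = (x + 29)^3 - 499 = x^3 + 87x^2 + 2523x + 23890. Since g(x) = h(x + 29) where h(x) = x^3 - 499, and h is irreducible over Q (because 499 is not a perfect cube, so h has no rational root, and a monic cubic with no rational root is irreducible), g is also irreducible (irreducibility is preserved under the substitution x → x + 29). Hence m_α(x) = x^3 + 87x^2 + 2523x + 23890.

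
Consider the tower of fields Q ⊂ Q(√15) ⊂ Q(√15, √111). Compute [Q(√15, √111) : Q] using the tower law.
[Q(√15, √111) : Q] = 4

[Q(√15):Q] = 2 (min poly x^2 - 15, irreducible since 15 is squarefree > 1). For the top step, suppose √111 ∈ Q(√15), say √111 = c + d√15 with c, d ∈ Q. Squaring: 111 = c^2 + 15d^2 + 2cd√15. Since √15 ∉ Q this forces 2cd = 0. If d = 0 then √111 = c ∈ Q, contradicting 111 squarefree > 1. If c = 0 then 111 = 15d^2, so 15·111 = (15d)^2 is a perfect square in Q — but 15·111 = 1665 is not a perfect square (since 15 and 111 are distinct squarefree integers). Contradiction. Hence √111 ∉ Q(√15), so x^2 - 111 stays irreducible over Q(√15) and [Q(√15, √111) : Q(√15)] = 2. By the tower law, [Q(√15, √111) : Q] = 2 · 2 = 4.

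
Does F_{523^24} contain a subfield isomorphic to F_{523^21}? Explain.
No: F_{523^21} is not a subfield of F_{523^24}

F_{p^m} embeds in F_{p^n} iff m | n. Here 21 ∤ 24 (since 24 = 1·21 + 3 with remainder 3 ≠ 0), so F_{523^21} is not a subfield of F_{523^24}. Equivalently: if it were, the tower law would give 21 = [F_{523^21}:F_523] dividing [F_{523^24}:F_523] = 24, contradiction.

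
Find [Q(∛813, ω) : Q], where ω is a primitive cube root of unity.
[Q(∛813, ω) : Q] = 6

[Q(∛813):Q] = 3 (min poly x^3 - 813, irreducible since 813 is not a perfect cube). [Q(ω):Q] = 2 (min poly x^2 + x + 1). Since Q(∛813) ⊂ R and ω ∉ R, we have ω ∉ Q(∛813), so x^2 + x + 1 remains irreducible over Q(∛813) and [Q(∛813, ω) : Q(∛813)] = 2. By the tower law, [Q(∛813, ω) : Q] = 3 · 2 = 6. (In fact Q(∛813, ω) is the splitting field of x^3 - 813 over Q.)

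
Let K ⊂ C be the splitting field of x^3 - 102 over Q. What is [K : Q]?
[K : Q] = 6

The roots of x^3 - 102 are ∛102, ω∛102, ω^2∛102 where ω = e^(2πi/3) is a primitive cube root of unity, so K = Q(∛102, ω). Now [Q(∛102):Q] = 3 (since 102 is not a perfect cube, x^3 - 102 is irreducible) and [Q(ω):Q] = 2. Both 2 and 3 divide [K:Q], and [K:Q] ≤ 3·2 = 6, so [K:Q] = 6. (Equivalently: Q(∛102) ⊂ R but ω ∉ R, so [K : Q(∛102)] = 2.)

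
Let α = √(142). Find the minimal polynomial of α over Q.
m_α(x) = x^2 - 142

α satisfies α^2 - 142 = 0, so x^2 - 142 annihilates α. Since d = 142 is squarefree and ≠ 1, it is not a perfect square in Q, so x^2 - 142 has no rational root and is therefore irreducible over Q (a degree-2 polynomial over a field is irreducible iff it has no root). Hence m_α(x) = x^2 - 142.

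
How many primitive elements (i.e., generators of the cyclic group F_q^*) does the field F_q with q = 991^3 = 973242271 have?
There are φ(973242270) = 186001920 primitive elements

F_q^* is cyclic of order q - 1 = 973242270. A cyclic group of order m has exactly φ(m) generators. Here m = 973242270 = 2 · 3^3 · 5 · 7 · 11 · 13^2 · 277, so the number of primitive elements is φ(973242270) = 186001920.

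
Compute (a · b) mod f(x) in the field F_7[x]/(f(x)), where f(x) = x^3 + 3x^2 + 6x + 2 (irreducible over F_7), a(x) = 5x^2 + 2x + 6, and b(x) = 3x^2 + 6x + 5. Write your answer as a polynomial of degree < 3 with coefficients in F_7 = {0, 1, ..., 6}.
a · b ≡ 6x^2 + 6 (mod f(x))

Multiply in F_7[x]: a(x)·b(x) = (5x^2 + 2x + 6)·(3x^2 + 6x + 5) = x^4 + x^3 + 6x^2 + 4x + 2. This has degree ≥ 3, so divide by f(x) over F_7: x^4 + x^3 + 6x^2 + 4x + 2 = (x + 5)·(x^3 + 3x^2 + 6x + 2) + (6x^2 + 6). Hence a·b ≡ 6x^2 + 6 (mod f). (F_7[x]/(f) is a field with 7^3 = 343 elements since f is irreducible of degree 3.)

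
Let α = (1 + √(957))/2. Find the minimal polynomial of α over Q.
m_α(x) = x^2 - x - 239

From 2α - 1 = √(957), squaring gives (2α - 1)^2 = 957, i.e. 4α^2 - 4α + 1 = 957, so α^2 - α + (1 - 957)/4 = 0. Since 957 ≡ 1 (mod 4), (1 - 957)/4 = -239 ∈ Z. The polynomial x^2 - x - 239 has discriminant 1 - 4·(-239) = 957, which is not a perfect square in Q (d = 957 is squarefree and ≠ 1), so x^2 - x - 239 is irreducible over Q. It is the minimal polynomial of α.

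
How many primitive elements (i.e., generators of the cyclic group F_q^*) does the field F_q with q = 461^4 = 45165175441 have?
There are φ(45165175440) = 8976844800 primitive elements

F_q^* is cyclic of order q - 1 = 45165175440. A cyclic group of order m has exactly φ(m) generators. Here m = 45165175440 = 2^4 · 3 · 5 · 7 · 11 · 23 · 106261, so the number of primitive elements is φ(45165175440) = 8976844800.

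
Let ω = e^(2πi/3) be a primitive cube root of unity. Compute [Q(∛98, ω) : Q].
[Q(∛98, ω) : Q] = 6

[Q(∛98):Q] = 3 (min poly x^3 - 98, irreducible since 98 is not a perfect cube). [Q(ω):Q] = 2 (min poly x^2 + x + 1). Since Q(∛98) ⊂ R and ω ∉ R, we have ω ∉ Q(∛98), so x^2 + x + 1 remains irreducible over Q(∛98) and [Q(∛98, ω) : Q(∛98)] = 2. By the tower law, [Q(∛98, ω) : Q] = 3 · 2 = 6. (In fact Q(∛98, ω) is the splitting field of x^3 - 98 over Q.)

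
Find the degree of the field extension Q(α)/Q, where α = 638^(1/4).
[Q(α):Q] = 4

α is a root of x^4 - 638. By Eisenstein's criterion at the prime p = 2 (which divides the constant term 638 but p^2 = 4 does not, since 638 is squarefree), x^4 - 638 is irreducible over Q. Hence [Q(α):Q] = 4.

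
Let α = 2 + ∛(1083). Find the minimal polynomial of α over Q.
m_α(x) = x^3 - 6x^2 + 12x - 1091

Set β = α - 2 = ∛(1083), so β^3 = 1083. Then (α - 2)^3 - 1083 = 0, i.e. α is a root of g(x) = (x - 2)^3 - 1083 = x^3 - 6x^2 + 12x - 1091. Since g(x) = h(x - 2) where h(x) = x^3 - 1083, and h is irreducible over Q (because 1083 is not a perfect cube, so h has no rational root, and a monic cubic with no rational root is irreducible), g is also irreducible (irreducibility is preserved under the substitution x → x - 2). Hence m_α(x) = x^3 - 6x^2 + 12x - 1091.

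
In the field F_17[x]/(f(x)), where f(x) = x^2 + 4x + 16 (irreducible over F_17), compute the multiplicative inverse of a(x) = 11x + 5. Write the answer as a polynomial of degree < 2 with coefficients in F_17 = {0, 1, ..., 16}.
a(x)^(-1) ≡ 13x + 9 (mod f(x))

Since f is irreducible over F_17, F_17[x]/(f) is a field and a(x) ≠ 0 has an inverse. Apply the extended Euclidean algorithm to f(x) and a(x) in F_17[x]: f(x) = (14x + 11)·a(x) + (12). The last nonzero remainder is the constant 12 = gcd(f, a) in F_17. Back-substituting through the division chain expresses 12 = s(x)·a(x) + t(x)·f(x) with s(x) ≡ 3x + 6 (mod f), so (3x + 6)·a(x) ≡ 12 (mod f). Multiplying by 12^(-1) ≡ 10 in F_17 gives a(x)^(-1) ≡ 10·(3x + 6) ≡ 13x + 9 (mod f). Check: (11x + 5)·(13x + 9) = 7x^2 + 11x + 11 ≡ 1 (mod x^2 + 4x + 16).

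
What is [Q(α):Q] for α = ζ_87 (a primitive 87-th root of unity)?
[Q(α):Q] = 56

The minimal polynomial of ζ_87 over Q is the 87-th cyclotomic polynomial Φ_87(x), which is irreducible over Q and has degree φ(87) = 56. Hence [Q(α):Q] = φ(87) = 56.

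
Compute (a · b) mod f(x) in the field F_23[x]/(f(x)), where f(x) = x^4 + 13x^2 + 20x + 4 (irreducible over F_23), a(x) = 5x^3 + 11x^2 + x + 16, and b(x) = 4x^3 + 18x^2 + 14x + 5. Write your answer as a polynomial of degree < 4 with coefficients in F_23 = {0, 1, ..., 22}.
a · b ≡ 5x^3 + 17x^2 + 5x + 9 (mod f(x))

Multiply in F_23[x]: a(x)·b(x) = (5x^3 + 11x^2 + x + 16)·(4x^3 + 18x^2 + 14x + 5) = 20x^6 + 19x^5 + 19x^4 + 8x^3 + 12x^2 + 22x + 11. This has degree ≥ 4, so divide by f(x) over F_23: 20x^6 + 19x^5 + 19x^4 + 8x^3 + 12x^2 + 22x + 11 = (20x^2 + 19x + 12)·(x^4 + 13x^2 + 20x + 4) + (5x^3 + 17x^2 + 5x + 9). Hence a·b ≡ 5x^3 + 17x^2 + 5x + 9 (mod f). (F_23[x]/(f) is a field with 23^4 = 279841 elements since f is irreducible of degree 4.)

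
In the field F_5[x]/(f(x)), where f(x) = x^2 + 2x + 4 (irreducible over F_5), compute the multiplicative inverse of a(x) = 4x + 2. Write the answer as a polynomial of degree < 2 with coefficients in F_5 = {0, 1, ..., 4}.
a(x)^(-1) ≡ 3x + 2 (mod f(x))

Since f is irreducible over F_5, F_5[x]/(f) is a field and a(x) ≠ 0 has an inverse. Apply the extended Euclidean algorithm to f(x) and a(x) in F_5[x]: f(x) = (4x + 1)·a(x) + (2). The last nonzero remainder is the constant 2 = gcd(f, a) in F_5. Back-substituting through the division chain expresses 2 = s(x)·a(x) + t(x)·f(x) with s(x) ≡ x + 4 (mod f), so (x + 4)·a(x) ≡ 2 (mod f). Multiplying by 2^(-1) ≡ 3 in F_5 gives a(x)^(-1) ≡ 3·(x + 4) ≡ 3x + 2 (mod f). Check: (4x + 2)·(3x + 2) = 2x^2 + 4x + 4 ≡ 1 (mod x^2 + 2x + 4).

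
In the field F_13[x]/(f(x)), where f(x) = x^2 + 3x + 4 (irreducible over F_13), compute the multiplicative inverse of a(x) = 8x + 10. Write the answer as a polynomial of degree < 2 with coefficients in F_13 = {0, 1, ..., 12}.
a(x)^(-1) ≡ 8x + 1 (mod f(x))

Since f is irreducible over F_13, F_13[x]/(f) is a field and a(x) ≠ 0 has an inverse. Apply the extended Euclidean algorithm to f(x) and a(x) in F_13[x]: f(x) = (5x + 12)·a(x) + (1). The last nonzero remainder is the constant 1 = gcd(f, a) in F_13. Back-substituting through the division chain expresses 1 = s(x)·a(x) + t(x)·f(x) with s(x) ≡ 8x + 1 (mod f), so a(x)^(-1) ≡ s(x) = 8x + 1 (mod f). Check: (8x + 10)·(8x + 1) = 12x^2 + 10x + 10 ≡ 1 (mod x^2 + 3x + 4).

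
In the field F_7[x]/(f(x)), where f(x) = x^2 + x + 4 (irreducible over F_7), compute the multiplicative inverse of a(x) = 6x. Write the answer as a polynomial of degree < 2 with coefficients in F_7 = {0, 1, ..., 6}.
a(x)^(-1) ≡ 2x + 2 (mod f(x))

Since f is irreducible over F_7, F_7[x]/(f) is a field and a(x) ≠ 0 has an inverse. Apply the extended Euclidean algorithm to f(x) and a(x) in F_7[x]: f(x) = (6x + 6)·a(x) + (4). The last nonzero remainder is the constant 4 = gcd(f, a) in F_7. Back-substituting through the division chain expresses 4 = s(x)·a(x) + t(x)·f(x) with s(x) ≡ x + 1 (mod f), so (x + 1)·a(x) ≡ 4 (mod f). Multiplying by 4^(-1) ≡ 2 in F_7 gives a(x)^(-1) ≡ 2·(x + 1) ≡ 2x + 2 (mod f). Check: (6x)·(2x + 2) = 5x^2 + 5x ≡ 1 (mod x^2 + x + 4).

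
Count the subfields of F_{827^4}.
F_{827^4} has 3 subfields

The subfields of F_{p^n} are exactly the fields F_{p^d} for d | n (each is the fixed field of the unique index-d subgroup of Gal(F_{p^n}/F_p) ≅ Z/nZ). The divisors of n = 4 are {1, 2, 4}, giving 3 subfields: F_{827^1}, F_{827^2}, F_{827^4}.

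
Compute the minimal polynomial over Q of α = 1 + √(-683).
m_α(x) = x^2 - 2x + 684

From α - 1 = √(-683), squaring gives (α - 1)^2 = -683, i.e. α^2 - 2α + 1 = -683, so α^2 - 2α + 684 = 0. The discriminant of x^2 - 2x + 684 is (-2)^2 - 4·(684) = 4 - 2736 = -2732, and 4·(-683) is not a perfect square in Q since -683 is squarefree and ≠ 1. Hence x^2 - 2x + 684 is irreducible over Q and is the minimal polynomial of α.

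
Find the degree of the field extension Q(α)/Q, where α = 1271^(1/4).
[Q(α):Q] = 4

α is a root of x^4 - 1271. By Eisenstein's criterion at the prime p = 31 (which divides the constant term 1271 but p^2 = 961 does not, since 1271 is squarefree), x^4 - 1271 is irreducible over Q. Hence [Q(α):Q] = 4.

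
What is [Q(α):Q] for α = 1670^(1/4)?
[Q(α):Q] = 4

α is a root of x^4 - 1670. By Eisenstein's criterion at the prime p = 2 (which divides the constant term 1670 but p^2 = 4 does not, since 1670 is squarefree), x^4 - 1670 is irreducible over Q. Hence [Q(α):Q] = 4.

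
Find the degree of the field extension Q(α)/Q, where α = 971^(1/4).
[Q(α):Q] = 4

α is a root of x^4 - 971. By Eisenstein's criterion at the prime p = 971 (which divides the constant term 971 but p^2 = 942841 does not, since 971 is squarefree), x^4 - 971 is irreducible over Q. Hence [Q(α):Q] = 4.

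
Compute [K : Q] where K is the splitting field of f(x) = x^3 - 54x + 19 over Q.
[K : Q] = 6

By the rational root test, any rational root of the monic integer polynomial f(x) = x^3 - 54x + 19 must be an integer dividing the constant term 19, i.e. one of ±{1, 19}. Evaluating: f(1) = -34, f(-1) = 72, f(19) = 5852, f(-19) = -5814; none is 0, so f has no rational root and is therefore irreducible over Q (a cubic with no linear factor over a field is irreducible). For an irreducible cubic, the Galois group is A_3 or S_3 according as the discriminant disc(f) = -4a^3 - 27b^2 = -4·(-54)^3 - 27·(19)^2 = 620109 is or is not a square in Q. Here disc(f) = 620109 is not a perfect square in Q, so the Galois group of f over Q is not contained in A_3 and must be all of S_3. The splitting field has degree |S_3| = 6 over Q, so [K : Q] = 6.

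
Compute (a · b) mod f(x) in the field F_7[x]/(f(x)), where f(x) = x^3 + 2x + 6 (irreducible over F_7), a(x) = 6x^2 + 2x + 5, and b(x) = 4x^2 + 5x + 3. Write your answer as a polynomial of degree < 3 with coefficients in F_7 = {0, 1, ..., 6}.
a · b ≡ 4 (mod f(x))

Multiply in F_7[x]: a(x)·b(x) = (6x^2 + 2x + 5)·(4x^2 + 5x + 3) = 3x^4 + 3x^3 + 6x^2 + 3x + 1. This has degree ≥ 3, so divide by f(x) over F_7: 3x^4 + 3x^3 + 6x^2 + 3x + 1 = (3x + 3)·(x^3 + 2x + 6) + (4). Hence a·b ≡ 4 (mod f). (F_7[x]/(f) is a field with 7^3 = 343 elements since f is irreducible of degree 3.)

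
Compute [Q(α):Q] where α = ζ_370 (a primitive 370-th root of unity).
[Q(α):Q] = 144

The minimal polynomial of ζ_370 over Q is the 370-th cyclotomic polynomial Φ_370(x), which is irreducible over Q and has degree φ(370) = 144. Hence [Q(α):Q] = φ(370) = 144.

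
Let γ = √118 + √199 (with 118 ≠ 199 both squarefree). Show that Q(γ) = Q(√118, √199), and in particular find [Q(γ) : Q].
[Q(γ) : Q] = 4 (equivalently, Q(γ) = Q(√118, √199))

Obviously Q(γ) ⊆ Q(√118, √199), and [Q(√118, √199):Q] = 4 (since 118, 199 are distinct squarefree integers > 1 with 23482 not a perfect square). To show equality we compute the minimal polynomial of γ. From γ = √118 + √199: γ^2 = 118 + 2√(23482) + 199 = 317 + 2√(23482), so γ^2 - 317 = 2√(23482); squaring, (γ^2 - 317)^2 = 4·23482, i.e. γ^4 - 634γ^2 + 100489 - 93928 = 0, i.e. γ^4 - 634γ^2 + 6561 = 0. So γ is a root of x^4 - 634x^2 + 6561. This polynomial is irreducible over Q: it has no rational root (each ±√118 ± √199 is irrational), and any factorization into two quadratics over Q would force √(23482) ∈ Q (pairing opposite roots) or √118, √199 ∈ Q (other pairings), all impossible. Hence [Q(γ):Q] = 4 = [Q(√118, √199):Q], so Q(γ) = Q(√118, √199).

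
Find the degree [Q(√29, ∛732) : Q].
[Q(√29, ∛732) : Q] = 6

Let L = Q(√29, ∛732). Since Q(√29) ⊂ L and [Q(√29):Q] = 2, the tower law gives 2 | [L:Q]. Likewise Q(∛732) ⊂ L with [Q(∛732):Q] = 3 (because 732 is not a perfect cube), so 3 | [L:Q]. As gcd(2,3) = 1, [L:Q] is divisible by 6. Conversely L is generated over Q by √29 and ∛732, so [L:Q] ≤ 2·3 = 6. Therefore [Q(√29, ∛732) : Q] = 6.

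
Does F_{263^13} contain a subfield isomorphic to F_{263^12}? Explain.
No: F_{263^12} is not a subfield of F_{263^13}

F_{p^m} embeds in F_{p^n} iff m | n. Here 12 ∤ 13 (since 13 = 1·12 + 1 with remainder 1 ≠ 0), so F_{263^12} is not a subfield of F_{263^13}. Equivalently: if it were, the tower law would give 12 = [F_{263^12}:F_263] dividing [F_{263^13}:F_263] = 13, contradiction.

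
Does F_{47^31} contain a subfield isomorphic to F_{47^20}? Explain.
No: F_{47^20} is not a subfield of F_{47^31}

F_{p^m} embeds in F_{p^n} iff m | n. Here 20 ∤ 31 (since 31 = 1·20 + 11 with remainder 11 ≠ 0), so F_{47^20} is not a subfield of F_{47^31}. Equivalently: if it were, the tower law would give 20 = [F_{47^20}:F_47] dividing [F_{47^31}:F_47] = 31, contradiction.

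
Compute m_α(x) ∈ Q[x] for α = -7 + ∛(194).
m_α(x) = x^3 + 21x^2 + 147x + 149

Set β = α + 7 = ∛(194), so β^3 = 194. Then (α + 7)^3 - 194 = 0, i.e. α is a root of g(x) = (x + 7)^3 - 194 = x^3 + 21x^2 + 147x + 149. Since g(x) = h(x + 7) where h(x) = x^3 - 194, and h is irreducible over Q (because 194 is not a perfect cube, so h has no rational root, and a monic cubic with no rational root is irreducible), g is also irreducible (irreducibility is preserved under the substitution x → x + 7). Hence m_α(x) = x^3 + 21x^2 + 147x + 149.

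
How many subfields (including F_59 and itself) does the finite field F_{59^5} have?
F_{59^5} has 2 subfields

The subfields of F_{p^n} are exactly the fields F_{p^d} for d | n (each is the fixed field of the unique index-d subgroup of Gal(F_{p^n}/F_p) ≅ Z/nZ). The divisors of n = 5 are {1, 5}, giving 2 subfields: F_{59^1}, F_{59^5}.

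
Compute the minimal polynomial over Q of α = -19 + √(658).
m_α(x) = x^2 + 38x - 297

From α + 19 = √(658), squaring gives (α + 19)^2 = 658, i.e. α^2 + 38α + 361 = 658, so α^2 + 38α - 297 = 0. The discriminant of x^2 + 38x - 297 is (38)^2 - 4·(-297) = 1444 + 1188 = 2632, and 4·(658) is not a perfect square in Q since 658 is squarefree and ≠ 1. Hence x^2 + 38x - 297 is irreducible over Q and is the minimal polynomial of α.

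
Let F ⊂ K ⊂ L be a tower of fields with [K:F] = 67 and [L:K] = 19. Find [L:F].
[L:F] = 1273

The tower law says that for any tower of field extensions F ⊂ K ⊂ L with finite degrees, [L:F] = [L:K] · [K:F]. Here this gives [L:F] = 19 · 67 = 1273.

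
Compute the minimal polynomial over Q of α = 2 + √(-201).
m_α(x) = x^2 - 4x + 205

From α - 2 = √(-201), squaring gives (α - 2)^2 = -201, i.e. α^2 - 4α + 4 = -201, so α^2 - 4α + 205 = 0. The discriminant of x^2 - 4x + 205 is (-4)^2 - 4·(205) = 16 - 820 = -804, and 4·(-201) is not a perfect square in Q since -201 is squarefree and ≠ 1. Hence x^2 - 4x + 205 is irreducible over Q and is the minimal polynomial of α.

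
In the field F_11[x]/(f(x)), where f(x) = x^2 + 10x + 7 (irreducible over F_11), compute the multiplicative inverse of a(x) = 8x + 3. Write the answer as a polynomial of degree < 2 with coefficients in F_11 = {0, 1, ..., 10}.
a(x)^(-1) ≡ 10x (mod f(x))

Since f is irreducible over F_11, F_11[x]/(f) is a field and a(x) ≠ 0 has an inverse. Apply the extended Euclidean algorithm to f(x) and a(x) in F_11[x]: f(x) = (7x)·a(x) + (7). The last nonzero remainder is the constant 7 = gcd(f, a) in F_11. Back-substituting through the division chain expresses 7 = s(x)·a(x) + t(x)·f(x) with s(x) ≡ 4x (mod f), so (4x)·a(x) ≡ 7 (mod f). Multiplying by 7^(-1) ≡ 8 in F_11 gives a(x)^(-1) ≡ 8·(4x) ≡ 10x (mod f). Check: (8x + 3)·(10x) = 3x^2 + 8x ≡ 1 (mod x^2 + 10x + 7).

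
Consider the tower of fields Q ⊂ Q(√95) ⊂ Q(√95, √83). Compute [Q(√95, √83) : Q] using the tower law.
[Q(√95, √83) : Q] = 4

[Q(√95):Q] = 2 (min poly x^2 - 95, irreducible since 95 is squarefree > 1). For the top step, suppose √83 ∈ Q(√95), say √83 = c + d√95 with c, d ∈ Q. Squaring: 83 = c^2 + 95d^2 + 2cd√95. Since √95 ∉ Q this forces 2cd = 0. If d = 0 then √83 = c ∈ Q, contradicting 83 squarefree > 1. If c = 0 then 83 = 95d^2, so 95·83 = (95d)^2 is a perfect square in Q — but 95·83 = 7885 is not a perfect square (since 95 and 83 are distinct squarefree integers). Contradiction. Hence √83 ∉ Q(√95), so x^2 - 83 stays irreducible over Q(√95) and [Q(√95, √83) : Q(√95)] = 2. By the tower law, [Q(√95, √83) : Q] = 2 · 2 = 4.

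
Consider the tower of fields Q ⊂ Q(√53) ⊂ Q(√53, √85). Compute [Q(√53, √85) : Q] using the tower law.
[Q(√53, √85) : Q] = 4

[Q(√53):Q] = 2 (min poly x^2 - 53, irreducible since 53 is squarefree > 1). For the top step, suppose √85 ∈ Q(√53), say √85 = c + d√53 with c, d ∈ Q. Squaring: 85 = c^2 + 53d^2 + 2cd√53. Since √53 ∉ Q this forces 2cd = 0. If d = 0 then √85 = c ∈ Q, contradicting 85 squarefree > 1. If c = 0 then 85 = 53d^2, so 53·85 = (53d)^2 is a perfect square in Q — but 53·85 = 4505 is not a perfect square (since 53 and 85 are distinct squarefree integers). Contradiction. Hence √85 ∉ Q(√53), so x^2 - 85 stays irreducible over Q(√53) and [Q(√53, √85) : Q(√53)] = 2. By the tower law, [Q(√53, √85) : Q] = 2 · 2 = 4.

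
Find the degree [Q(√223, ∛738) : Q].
[Q(√223, ∛738) : Q] = 6

Let L = Q(√223, ∛738). Since Q(√223) ⊂ L and [Q(√223):Q] = 2, the tower law gives 2 | [L:Q]. Likewise Q(∛738) ⊂ L with [Q(∛738):Q] = 3 (because 738 is not a perfect cube), so 3 | [L:Q]. As gcd(2,3) = 1, [L:Q] is divisible by 6. Conversely L is generated over Q by √223 and ∛738, so [L:Q] ≤ 2·3 = 6. Therefore [Q(√223, ∛738) : Q] = 6.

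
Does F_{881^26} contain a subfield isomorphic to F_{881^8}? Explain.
No: F_{881^8} is not a subfield of F_{881^26}

F_{p^m} embeds in F_{p^n} iff m | n. Here 8 ∤ 26 (since 26 = 3·8 + 2 with remainder 2 ≠ 0), so F_{881^8} is not a subfield of F_{881^26}. Equivalently: if it were, the tower law would give 8 = [F_{881^8}:F_881] dividing [F_{881^26}:F_881] = 26, contradiction.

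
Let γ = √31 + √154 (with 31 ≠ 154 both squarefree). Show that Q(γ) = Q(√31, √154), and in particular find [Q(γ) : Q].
[Q(γ) : Q] = 4 (equivalently, Q(γ) = Q(√31, √154))

Obviously Q(γ) ⊆ Q(√31, √154), and [Q(√31, √154):Q] = 4 (since 31, 154 are distinct squarefree integers > 1 with 4774 not a perfect square). To show equality we compute the minimal polynomial of γ. From γ = √31 + √154: γ^2 = 31 + 2√(4774) + 154 = 185 + 2√(4774), so γ^2 - 185 = 2√(4774); squaring, (γ^2 - 185)^2 = 4·4774, i.e. γ^4 - 370γ^2 + 34225 - 19096 = 0, i.e. γ^4 - 370γ^2 + 15129 = 0. So γ is a root of x^4 - 370x^2 + 15129. This polynomial is irreducible over Q: it has no rational root (each ±√31 ± √154 is irrational), and any factorization into two quadratics over Q would force √(4774) ∈ Q (pairing opposite roots) or √31, √154 ∈ Q (other pairings), all impossible. Hence [Q(γ):Q] = 4 = [Q(√31, √154):Q], so Q(γ) = Q(√31, √154).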